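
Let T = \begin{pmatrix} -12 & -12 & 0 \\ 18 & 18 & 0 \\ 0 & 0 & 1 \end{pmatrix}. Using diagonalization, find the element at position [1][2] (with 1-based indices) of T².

-72

Characteristic polynomial: s^3 - 7s^2 + 6s = s(s - 6)(s - 1), so the eigenvalues are 0, 1, 6.
s=0: eigenvector (1, -1, 0).
s=6: eigenvector (-2, 3, 0).
s=1: eigenvector (0, 0, 1).
P = [[1, -2, 0], [-1, 3, 0], [0, 0, 1]], D = diag(0, 6, 1), P⁻¹ = [[3, 2, 0], [1, 1, 0], [0, 0, 1]].
T² = P·diag(0, 36, 1)·P⁻¹ = [[-72, -72, 0], [108, 108, 0], [0, 0, 1]].
The requested entry is -72.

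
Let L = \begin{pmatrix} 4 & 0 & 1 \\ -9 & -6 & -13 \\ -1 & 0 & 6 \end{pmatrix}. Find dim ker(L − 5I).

L − 5I = [[-1, 0, 1], [-9, -11, -13], [-1, 0, 1]].
This matrix has rank 2, so its null space has dimension 3 − 2 = 1.

1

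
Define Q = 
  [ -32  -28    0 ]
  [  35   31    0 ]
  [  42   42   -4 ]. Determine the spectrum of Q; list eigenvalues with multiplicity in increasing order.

Characteristic polynomial: p(s) = s^3 + 5s^2 - 8s - 48 = (s - 3)(s + 4)^2.
Roots (with multiplicity): -4, -4, 3.

-4, -4, 3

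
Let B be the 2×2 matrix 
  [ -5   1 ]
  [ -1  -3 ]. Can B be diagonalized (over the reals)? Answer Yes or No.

No

Characteristic polynomial: p(λ) = λ^2 + 8λ + 16 = (λ + 4)^2.
λ = -4 has algebraic multiplicity 2; rank(B + 4I) = 1, so geometric multiplicity = 1.
Geometric multiplicity < algebraic multiplicity, so B is not diagonalizable.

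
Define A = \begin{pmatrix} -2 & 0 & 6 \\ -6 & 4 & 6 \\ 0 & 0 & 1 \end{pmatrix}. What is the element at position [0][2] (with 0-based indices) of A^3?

18

Characteristic polynomial: t^3 - 3t^2 - 6t + 8 = (t - 4)(t - 1)(t + 2), so the eigenvalues are -2, 1, 4.
t=4: eigenvector (0, 1, 0).
t=-2: eigenvector (1, 1, 0).
t=1: eigenvector (2, 2, 1).
P = [[0, 1, 2], [1, 1, 2], [0, 0, 1]], D = diag(4, -2, 1), P⁻¹ = [[-1, 1, 0], [1, 0, -2], [0, 0, 1]].
A³ = P·diag(64, -8, 1)·P⁻¹ = [[-8, 0, 18], [-72, 64, 18], [0, 0, 1]].
The requested entry is 18.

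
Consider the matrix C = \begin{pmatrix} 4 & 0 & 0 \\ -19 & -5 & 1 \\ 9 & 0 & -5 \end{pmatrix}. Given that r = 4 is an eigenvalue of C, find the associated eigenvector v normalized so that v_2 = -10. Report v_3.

C − 4I = [[0, 0, 0], [-19, -9, 1], [9, 0, -9]].
Solving (C − 4I)v = 0 gives the eigenspace spanned by (5, -10, 5).
With v_2 = -10, v = (5, -10, 5), so v_3 = 5.

5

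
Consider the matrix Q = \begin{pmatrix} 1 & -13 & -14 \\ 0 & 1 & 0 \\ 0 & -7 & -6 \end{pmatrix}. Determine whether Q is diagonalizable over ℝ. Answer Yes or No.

Characteristic polynomial: p(s) = s^3 + 4s^2 - 11s + 6 = (s - 1)^2(s + 6).
s = 1 has algebraic multiplicity 2; rank(Q − 1I) = 2, so geometric multiplicity = 1.
Geometric multiplicity < algebraic multiplicity, so Q is not diagonalizable.

No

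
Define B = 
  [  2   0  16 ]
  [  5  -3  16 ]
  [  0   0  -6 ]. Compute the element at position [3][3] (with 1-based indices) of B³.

Characteristic polynomial: t^3 + 7t^2 - 36 = (t - 2)(t + 3)(t + 6), so the eigenvalues are -6, -3, 2.
t=2: eigenvector (1, 1, 0).
t=-3: eigenvector (0, 1, 0).
t=-6: eigenvector (-2, -2, 1).
P = [[1, 0, -2], [1, 1, -2], [0, 0, 1]], D = diag(2, -3, -6), P⁻¹ = [[1, 0, 2], [-1, 1, 0], [0, 0, 1]].
B³ = P·diag(8, -27, -216)·P⁻¹ = [[8, 0, 448], [35, -27, 448], [0, 0, -216]].
The requested entry is -216.

-216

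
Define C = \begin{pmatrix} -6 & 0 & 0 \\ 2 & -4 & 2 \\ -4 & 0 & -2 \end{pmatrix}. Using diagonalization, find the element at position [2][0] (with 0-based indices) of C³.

Characteristic polynomial: μ^3 + 12μ^2 + 44μ + 48 = (μ + 2)(μ + 4)(μ + 6), so the eigenvalues are -6, -4, -2.
μ=-2: eigenvector (0, 1, 1).
μ=-4: eigenvector (0, 1, 0).
μ=-6: eigenvector (1, -2, 1).
P = [[0, 0, 1], [1, 1, -2], [1, 0, 1]], D = diag(-2, -4, -6), P⁻¹ = [[-1, 0, 1], [3, 1, -1], [1, 0, 0]].
C³ = P·diag(-8, -64, -216)·P⁻¹ = [[-216, 0, 0], [248, -64, 56], [-208, 0, -8]].
The requested entry is -208.

-208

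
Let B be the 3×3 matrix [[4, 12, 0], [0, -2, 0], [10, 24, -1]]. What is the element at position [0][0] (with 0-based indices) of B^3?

64

Characteristic polynomial: t^3 - t^2 - 10t - 8 = (t - 4)(t + 1)(t + 2), so the eigenvalues are -2, -1, 4.
t=-2: eigenvector (-2, 1, -4).
t=4: eigenvector (1, 0, 2).
t=-1: eigenvector (0, 0, 1).
P = [[-2, 1, 0], [1, 0, 0], [-4, 2, 1]], D = diag(-2, 4, -1), P⁻¹ = [[0, 1, 0], [1, 2, 0], [-2, 0, 1]].
B³ = P·diag(-8, 64, -1)·P⁻¹ = [[64, 144, 0], [0, -8, 0], [130, 288, -1]].
The requested entry is 64.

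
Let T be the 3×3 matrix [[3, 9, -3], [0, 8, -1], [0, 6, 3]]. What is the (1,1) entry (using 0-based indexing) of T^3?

Characteristic polynomial: μ^3 - 14μ^2 + 63μ - 90 = (μ - 6)(μ - 5)(μ - 3), so the eigenvalues are 3, 5, 6.
μ=3: eigenvector (1, 0, 0).
μ=6: eigenvector (1, 1, 2).
μ=5: eigenvector (0, 1, 3).
P = [[1, 1, 0], [0, 1, 1], [0, 2, 3]], D = diag(3, 6, 5), P⁻¹ = [[1, -3, 1], [0, 3, -1], [0, -2, 1]].
T³ = P·diag(27, 216, 125)·P⁻¹ = [[27, 567, -189], [0, 398, -91], [0, 546, -57]].
The requested entry is 398.

398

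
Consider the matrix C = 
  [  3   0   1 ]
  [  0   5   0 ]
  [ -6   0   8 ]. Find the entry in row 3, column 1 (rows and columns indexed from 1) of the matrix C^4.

-4026

Characteristic polynomial: t^3 - 16t^2 + 85t - 150 = (t - 6)(t - 5)^2, so the eigenvalues are 5, 5, 6.
t=5: eigenvector (1, 0, 2).
t=5: eigenvector (0, 1, 0).
t=6: eigenvector (1, 0, 3).
P = [[1, 0, 1], [0, 1, 0], [2, 0, 3]], D = diag(5, 5, 6), P⁻¹ = [[3, 0, -1], [0, 1, 0], [-2, 0, 1]].
C⁴ = P·diag(625, 625, 1296)·P⁻¹ = [[-717, 0, 671], [0, 625, 0], [-4026, 0, 2638]].
The requested entry is -4026.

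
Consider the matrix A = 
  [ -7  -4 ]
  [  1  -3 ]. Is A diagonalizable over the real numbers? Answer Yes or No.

No

Characteristic polynomial: p(t) = t^2 + 10t + 25 = (t + 5)^2.
t = -5 has algebraic multiplicity 2; rank(A + 5I) = 1, so geometric multiplicity = 1.
Geometric multiplicity < algebraic multiplicity, so A is not diagonalizable.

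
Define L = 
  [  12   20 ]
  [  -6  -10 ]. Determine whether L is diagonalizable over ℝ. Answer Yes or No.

Yes

Characteristic polynomial: p(λ) = λ^2 - 2λ = λ(λ - 2).
All 2 eigenvalues are distinct, so L is diagonalizable.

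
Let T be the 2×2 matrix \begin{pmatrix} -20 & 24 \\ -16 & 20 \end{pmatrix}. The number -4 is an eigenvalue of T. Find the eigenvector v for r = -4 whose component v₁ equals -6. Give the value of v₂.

T + 4I = [[-16, 24], [-16, 24]].
Solving (T + 4I)v = 0 gives the eigenspace spanned by (-6, -4).
With v₁ = -6, v = (-6, -4), so v₂ = -4.

-4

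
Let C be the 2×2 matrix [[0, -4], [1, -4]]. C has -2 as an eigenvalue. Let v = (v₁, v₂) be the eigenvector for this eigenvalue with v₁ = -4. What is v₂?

C + 2I = [[2, -4], [1, -2]].
Solving (C + 2I)v = 0 gives the eigenspace spanned by (-4, -2).
With v₁ = -4, v = (-4, -2), so v₂ = -2.

-2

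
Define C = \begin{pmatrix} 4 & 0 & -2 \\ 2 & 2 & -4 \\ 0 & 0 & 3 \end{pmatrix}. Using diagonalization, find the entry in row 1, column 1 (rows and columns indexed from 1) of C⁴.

Characteristic polynomial: s^3 - 9s^2 + 26s - 24 = (s - 4)(s - 3)(s - 2), so the eigenvalues are 2, 3, 4.
s=4: eigenvector (1, 1, 0).
s=2: eigenvector (0, 1, 0).
s=3: eigenvector (2, 0, 1).
P = [[1, 0, 2], [1, 1, 0], [0, 0, 1]], D = diag(4, 2, 3), P⁻¹ = [[1, 0, -2], [-1, 1, 2], [0, 0, 1]].
C⁴ = P·diag(256, 16, 81)·P⁻¹ = [[256, 0, -350], [240, 16, -480], [0, 0, 81]].
The requested entry is 256.

256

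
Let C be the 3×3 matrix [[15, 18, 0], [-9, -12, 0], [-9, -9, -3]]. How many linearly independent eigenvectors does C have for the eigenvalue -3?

C + 3I = [[18, 18, 0], [-9, -9, 0], [-9, -9, 0]].
This matrix has rank 1, so its null space has dimension 3 − 1 = 2.

2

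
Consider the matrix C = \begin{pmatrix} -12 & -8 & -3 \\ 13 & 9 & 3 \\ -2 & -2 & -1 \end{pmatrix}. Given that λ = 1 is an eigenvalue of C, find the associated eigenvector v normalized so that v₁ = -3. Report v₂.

C − 1I = [[-13, -8, -3], [13, 8, 3], [-2, -2, -2]].
Solving (C − 1I)v = 0 gives the eigenspace spanned by (-3, 6, -3).
With v₁ = -3, v = (-3, 6, -3), so v₂ = 6.

6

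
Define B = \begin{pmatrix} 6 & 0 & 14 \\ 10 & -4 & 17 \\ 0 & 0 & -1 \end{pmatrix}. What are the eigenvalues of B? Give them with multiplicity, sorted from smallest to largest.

Characteristic polynomial: p(r) = r^3 - r^2 - 26r - 24 = (r - 6)(r + 1)(r + 4).
Roots (with multiplicity): -4, -1, 6.

-4, -1, 6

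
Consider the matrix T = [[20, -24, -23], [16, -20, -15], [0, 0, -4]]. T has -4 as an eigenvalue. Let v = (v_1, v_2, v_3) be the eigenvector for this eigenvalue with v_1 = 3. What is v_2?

3

T + 4I = [[24, -24, -23], [16, -16, -15], [0, 0, 0]].
Solving (T + 4I)v = 0 gives the eigenspace spanned by (3, 3, 0).
With v_1 = 3, v = (3, 3, 0), so v_2 = 3.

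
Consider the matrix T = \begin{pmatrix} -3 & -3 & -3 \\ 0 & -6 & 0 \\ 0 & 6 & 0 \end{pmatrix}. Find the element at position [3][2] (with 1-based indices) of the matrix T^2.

-36

Characteristic polynomial: s^3 + 9s^2 + 18s = s(s + 3)(s + 6), so the eigenvalues are -6, -3, 0.
s=-6: eigenvector (0, 1, -1).
s=-3: eigenvector (1, 0, 0).
s=0: eigenvector (-1, 0, 1).
P = [[0, 1, -1], [1, 0, 0], [-1, 0, 1]], D = diag(-6, -3, 0), P⁻¹ = [[0, 1, 0], [1, 1, 1], [0, 1, 1]].
T² = P·diag(36, 9, 0)·P⁻¹ = [[9, 9, 9], [0, 36, 0], [0, -36, 0]].
The requested entry is -36.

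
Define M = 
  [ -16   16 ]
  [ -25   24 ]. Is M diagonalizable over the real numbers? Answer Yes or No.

Characteristic polynomial: p(s) = s^2 - 8s + 16 = (s - 4)^2.
s = 4 has algebraic multiplicity 2; rank(M − 4I) = 1, so geometric multiplicity = 1.
Geometric multiplicity < algebraic multiplicity, so M is not diagonalizable.

No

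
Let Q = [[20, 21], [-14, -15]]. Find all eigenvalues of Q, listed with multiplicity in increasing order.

Characteristic polynomial: p(λ) = λ^2 - 5λ - 6 = (λ - 6)(λ + 1).
Roots (with multiplicity): -1, 6.

-1, 6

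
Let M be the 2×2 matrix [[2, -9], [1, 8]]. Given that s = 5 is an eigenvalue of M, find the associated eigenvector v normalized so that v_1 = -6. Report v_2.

2

M − 5I = [[-3, -9], [1, 3]].
Solving (M − 5I)v = 0 gives the eigenspace spanned by (-6, 2).
With v_1 = -6, v = (-6, 2), so v_2 = 2.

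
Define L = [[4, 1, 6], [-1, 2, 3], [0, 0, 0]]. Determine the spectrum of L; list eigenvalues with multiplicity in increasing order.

0, 3, 3

Characteristic polynomial: p(s) = s^3 - 6s^2 + 9s = s(s - 3)^2.
Roots (with multiplicity): 0, 3, 3.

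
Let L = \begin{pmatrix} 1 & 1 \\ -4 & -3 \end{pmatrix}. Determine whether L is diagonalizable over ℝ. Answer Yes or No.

Characteristic polynomial: p(t) = t^2 + 2t + 1 = (t + 1)^2.
t = -1 has algebraic multiplicity 2; rank(L + 1I) = 1, so geometric multiplicity = 1.
Geometric multiplicity < algebraic multiplicity, so L is not diagonalizable.

No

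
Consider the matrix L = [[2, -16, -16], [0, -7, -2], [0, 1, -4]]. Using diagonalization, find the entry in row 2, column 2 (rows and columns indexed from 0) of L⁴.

-46

Characteristic polynomial: s^3 + 9s^2 + 8s - 60 = (s - 2)(s + 5)(s + 6), so the eigenvalues are -6, -5, 2.
s=2: eigenvector (1, 0, 0).
s=-6: eigenvector (2, 2, -1).
s=-5: eigenvector (0, -1, 1).
P = [[1, 2, 0], [0, 2, -1], [0, -1, 1]], D = diag(2, -6, -5), P⁻¹ = [[1, -2, -2], [0, 1, 1], [0, 1, 2]].
L⁴ = P·diag(16, 1296, 625)·P⁻¹ = [[16, 2560, 2560], [0, 1967, 1342], [0, -671, -46]].
The requested entry is -46.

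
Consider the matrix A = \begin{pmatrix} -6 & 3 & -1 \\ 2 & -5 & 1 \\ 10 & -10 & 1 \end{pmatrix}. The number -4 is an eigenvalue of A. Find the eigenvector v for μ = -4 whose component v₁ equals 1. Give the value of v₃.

A + 4I = [[-2, 3, -1], [2, -1, 1], [10, -10, 5]].
Solving (A + 4I)v = 0 gives the eigenspace spanned by (1, 0, -2).
With v₁ = 1, v = (1, 0, -2), so v₃ = -2.

-2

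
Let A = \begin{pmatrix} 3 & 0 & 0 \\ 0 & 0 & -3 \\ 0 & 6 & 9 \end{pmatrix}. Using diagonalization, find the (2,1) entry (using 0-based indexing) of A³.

Characteristic polynomial: s^3 - 12s^2 + 45s - 54 = (s - 6)(s - 3)^2, so the eigenvalues are 3, 3, 6.
s=3: eigenvector (1, 0, 0).
s=6: eigenvector (0, -1, 2).
s=3: eigenvector (0, -1, 1).
P = [[1, 0, 0], [0, -1, -1], [0, 2, 1]], D = diag(3, 6, 3), P⁻¹ = [[1, 0, 0], [0, 1, 1], [0, -2, -1]].
A³ = P·diag(27, 216, 27)·P⁻¹ = [[27, 0, 0], [0, -162, -189], [0, 378, 405]].
The requested entry is 378.

378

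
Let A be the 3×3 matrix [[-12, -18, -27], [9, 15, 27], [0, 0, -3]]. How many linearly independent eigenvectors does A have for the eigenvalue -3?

2

A + 3I = [[-9, -18, -27], [9, 18, 27], [0, 0, 0]].
This matrix has rank 1, so its null space has dimension 3 − 1 = 2.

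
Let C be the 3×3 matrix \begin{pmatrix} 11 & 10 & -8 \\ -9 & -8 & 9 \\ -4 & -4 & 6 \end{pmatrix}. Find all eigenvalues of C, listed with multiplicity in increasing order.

Characteristic polynomial: p(r) = r^3 - 9r^2 + 24r - 16 = (r - 4)^2(r - 1).
Roots (with multiplicity): 1, 4, 4.

1, 4, 4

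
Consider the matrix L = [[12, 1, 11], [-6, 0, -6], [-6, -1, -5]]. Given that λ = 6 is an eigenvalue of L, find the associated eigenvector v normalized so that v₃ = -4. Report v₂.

L − 6I = [[6, 1, 11], [-6, -6, -6], [-6, -1, -11]].
Solving (L − 6I)v = 0 gives the eigenspace spanned by (8, -4, -4).
With v₃ = -4, v = (8, -4, -4), so v₂ = -4.

-4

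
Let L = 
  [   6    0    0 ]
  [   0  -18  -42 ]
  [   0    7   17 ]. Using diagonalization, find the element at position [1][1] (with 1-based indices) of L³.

216

Characteristic polynomial: λ^3 - 5λ^2 - 18λ + 72 = (λ - 6)(λ - 3)(λ + 4), so the eigenvalues are -4, 3, 6.
λ=3: eigenvector (0, -2, 1).
λ=-4: eigenvector (0, 3, -1).
λ=6: eigenvector (1, 0, 0).
P = [[0, 0, 1], [-2, 3, 0], [1, -1, 0]], D = diag(3, -4, 6), P⁻¹ = [[0, 1, 3], [0, 1, 2], [1, 0, 0]].
L³ = P·diag(27, -64, 216)·P⁻¹ = [[216, 0, 0], [0, -246, -546], [0, 91, 209]].
The requested entry is 216.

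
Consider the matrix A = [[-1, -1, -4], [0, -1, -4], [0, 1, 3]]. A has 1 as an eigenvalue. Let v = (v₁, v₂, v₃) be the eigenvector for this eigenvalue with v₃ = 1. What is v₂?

A − 1I = [[-2, -1, -4], [0, -2, -4], [0, 1, 2]].
Solving (A − 1I)v = 0 gives the eigenspace spanned by (-1, -2, 1).
With v₃ = 1, v = (-1, -2, 1), so v₂ = -2.

-2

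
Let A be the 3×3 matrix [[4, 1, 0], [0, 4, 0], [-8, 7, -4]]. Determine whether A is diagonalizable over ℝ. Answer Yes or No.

No

Characteristic polynomial: p(s) = s^3 - 4s^2 - 16s + 64 = (s - 4)^2(s + 4).
s = 4 has algebraic multiplicity 2; rank(A − 4I) = 2, so geometric multiplicity = 1.
Geometric multiplicity < algebraic multiplicity, so A is not diagonalizable.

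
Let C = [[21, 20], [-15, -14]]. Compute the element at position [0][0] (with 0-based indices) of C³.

Characteristic polynomial: μ^2 - 7μ + 6 = (μ - 6)(μ - 1), so the eigenvalues are 1, 6.
μ=6: eigenvector (4, -3).
μ=1: eigenvector (-1, 1).
P = [[4, -1], [-3, 1]], D = diag(6, 1), P⁻¹ = [[1, 1], [3, 4]].
C³ = P·diag(216, 1)·P⁻¹ = [[861, 860], [-645, -644]].
The requested entry is 861.

861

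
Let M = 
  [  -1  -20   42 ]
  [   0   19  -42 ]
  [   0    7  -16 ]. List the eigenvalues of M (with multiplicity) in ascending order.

-2, -1, 5

Characteristic polynomial: p(t) = t^3 - 2t^2 - 13t - 10 = (t - 5)(t + 1)(t + 2).
Roots (with multiplicity): -2, -1, 5.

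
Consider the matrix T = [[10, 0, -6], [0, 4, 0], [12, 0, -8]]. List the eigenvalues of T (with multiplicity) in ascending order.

-2, 4, 4

Characteristic polynomial: p(μ) = μ^3 - 6μ^2 + 32 = (μ - 4)^2(μ + 2).
Roots (with multiplicity): -2, 4, 4.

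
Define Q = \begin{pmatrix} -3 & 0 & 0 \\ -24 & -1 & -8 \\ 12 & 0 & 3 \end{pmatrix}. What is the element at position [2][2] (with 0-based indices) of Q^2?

Characteristic polynomial: s^3 + s^2 - 9s - 9 = (s - 3)(s + 1)(s + 3), so the eigenvalues are -3, -1, 3.
s=-3: eigenvector (1, 4, -2).
s=3: eigenvector (0, -2, 1).
s=-1: eigenvector (0, 1, 0).
P = [[1, 0, 0], [4, -2, 1], [-2, 1, 0]], D = diag(-3, 3, -1), P⁻¹ = [[1, 0, 0], [2, 0, 1], [0, 1, 2]].
Q² = P·diag(9, 9, 1)·P⁻¹ = [[9, 0, 0], [0, 1, -16], [0, 0, 9]].
The requested entry is 9.

9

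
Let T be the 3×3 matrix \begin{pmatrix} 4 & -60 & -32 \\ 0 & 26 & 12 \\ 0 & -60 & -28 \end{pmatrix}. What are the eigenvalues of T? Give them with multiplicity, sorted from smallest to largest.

-4, 2, 4

Characteristic polynomial: p(s) = s^3 - 2s^2 - 16s + 32 = (s - 4)(s - 2)(s + 4).
Roots (with multiplicity): -4, 2, 4.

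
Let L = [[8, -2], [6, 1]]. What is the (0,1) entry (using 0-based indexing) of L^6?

-23058

Characteristic polynomial: t^2 - 9t + 20 = (t - 5)(t - 4), so the eigenvalues are 4, 5.
t=5: eigenvector (-2, -3).
t=4: eigenvector (1, 2).
P = [[-2, 1], [-3, 2]], D = diag(5, 4), P⁻¹ = [[-2, 1], [-3, 2]].
L⁶ = P·diag(15625, 4096)·P⁻¹ = [[50212, -23058], [69174, -30491]].
The requested entry is -23058.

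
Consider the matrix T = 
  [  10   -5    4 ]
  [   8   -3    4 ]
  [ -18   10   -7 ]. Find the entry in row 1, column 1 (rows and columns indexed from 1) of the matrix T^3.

64

Characteristic polynomial: s^3 - 7s + 6 = (s - 2)(s - 1)(s + 3), so the eigenvalues are -3, 1, 2.
s=2: eigenvector (1, 0, -2).
s=-3: eigenvector (1, 1, -2).
s=1: eigenvector (1, 1, -1).
P = [[1, 1, 1], [0, 1, 1], [-2, -2, -1]], D = diag(2, -3, 1), P⁻¹ = [[1, -1, 0], [-2, 1, -1], [2, 0, 1]].
T³ = P·diag(8, -27, 1)·P⁻¹ = [[64, -35, 28], [56, -27, 28], [-126, 70, -55]].
The requested entry is 64.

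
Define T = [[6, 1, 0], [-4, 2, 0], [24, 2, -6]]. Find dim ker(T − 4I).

T − 4I = [[2, 1, 0], [-4, -2, 0], [24, 2, -10]].
This matrix has rank 2, so its null space has dimension 3 − 2 = 1.

1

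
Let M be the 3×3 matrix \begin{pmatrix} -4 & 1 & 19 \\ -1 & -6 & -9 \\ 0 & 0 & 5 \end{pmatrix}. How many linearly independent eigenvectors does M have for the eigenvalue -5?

1

M + 5I = [[1, 1, 19], [-1, -1, -9], [0, 0, 10]].
This matrix has rank 2, so its null space has dimension 3 − 2 = 1.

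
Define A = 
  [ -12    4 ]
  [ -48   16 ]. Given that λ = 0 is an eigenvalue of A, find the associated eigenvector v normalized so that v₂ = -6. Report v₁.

-2

A = [[-12, 4], [-48, 16]].
Solving (A)v = 0 gives the eigenspace spanned by (-2, -6).
With v₂ = -6, v = (-2, -6), so v₁ = -2.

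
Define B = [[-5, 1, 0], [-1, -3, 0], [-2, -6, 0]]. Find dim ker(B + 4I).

1

B + 4I = [[-1, 1, 0], [-1, 1, 0], [-2, -6, 4]].
This matrix has rank 2, so its null space has dimension 3 − 2 = 1.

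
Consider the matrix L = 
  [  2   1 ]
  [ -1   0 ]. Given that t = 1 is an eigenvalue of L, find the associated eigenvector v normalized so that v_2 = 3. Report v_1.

L − 1I = [[1, 1], [-1, -1]].
Solving (L − 1I)v = 0 gives the eigenspace spanned by (-3, 3).
With v_2 = 3, v = (-3, 3), so v_1 = -3.

-3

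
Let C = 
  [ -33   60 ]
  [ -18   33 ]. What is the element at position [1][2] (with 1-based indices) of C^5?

4860

Characteristic polynomial: r^2 - 9 = (r - 3)(r + 3), so the eigenvalues are -3, 3.
r=-3: eigenvector (2, 1).
r=3: eigenvector (-5, -3).
P = [[2, -5], [1, -3]], D = diag(-3, 3), P⁻¹ = [[3, -5], [1, -2]].
C⁵ = P·diag(-243, 243)·P⁻¹ = [[-2673, 4860], [-1458, 2673]].
The requested entry is 4860.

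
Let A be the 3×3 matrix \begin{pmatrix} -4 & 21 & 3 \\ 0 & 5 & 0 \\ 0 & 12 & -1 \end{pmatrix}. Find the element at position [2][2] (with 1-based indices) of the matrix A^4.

625

Characteristic polynomial: r^3 - 21r - 20 = (r - 5)(r + 1)(r + 4), so the eigenvalues are -4, -1, 5.
r=-4: eigenvector (1, 0, 0).
r=-1: eigenvector (1, 0, 1).
r=5: eigenvector (3, 1, 2).
P = [[1, 1, 3], [0, 0, 1], [0, 1, 2]], D = diag(-4, -1, 5), P⁻¹ = [[1, -1, -1], [0, -2, 1], [0, 1, 0]].
A⁴ = P·diag(256, 1, 625)·P⁻¹ = [[256, 1617, -255], [0, 625, 0], [0, 1248, 1]].
The requested entry is 625.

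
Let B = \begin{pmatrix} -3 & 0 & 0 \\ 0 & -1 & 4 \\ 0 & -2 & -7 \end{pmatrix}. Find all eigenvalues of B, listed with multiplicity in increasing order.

-5, -3, -3

Characteristic polynomial: p(t) = t^3 + 11t^2 + 39t + 45 = (t + 3)^2(t + 5).
Roots (with multiplicity): -5, -3, -3.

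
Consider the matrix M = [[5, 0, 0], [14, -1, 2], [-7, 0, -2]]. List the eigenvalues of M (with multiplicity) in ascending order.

-2, -1, 5

Characteristic polynomial: p(r) = r^3 - 2r^2 - 13r - 10 = (r - 5)(r + 1)(r + 2).
Roots (with multiplicity): -2, -1, 5.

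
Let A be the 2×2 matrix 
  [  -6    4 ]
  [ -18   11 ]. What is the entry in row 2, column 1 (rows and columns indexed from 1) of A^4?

Characteristic polynomial: μ^2 - 5μ + 6 = (μ - 3)(μ - 2), so the eigenvalues are 2, 3.
μ=2: eigenvector (-1, -2).
μ=3: eigenvector (4, 9).
P = [[-1, 4], [-2, 9]], D = diag(2, 3), P⁻¹ = [[-9, 4], [-2, 1]].
A⁴ = P·diag(16, 81)·P⁻¹ = [[-504, 260], [-1170, 601]].
The requested entry is -1170.

-1170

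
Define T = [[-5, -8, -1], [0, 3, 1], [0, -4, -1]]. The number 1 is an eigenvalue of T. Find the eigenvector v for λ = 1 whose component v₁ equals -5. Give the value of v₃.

T − 1I = [[-6, -8, -1], [0, 2, 1], [0, -4, -2]].
Solving (T − 1I)v = 0 gives the eigenspace spanned by (-5, 5, -10).
With v₁ = -5, v = (-5, 5, -10), so v₃ = -10.

-10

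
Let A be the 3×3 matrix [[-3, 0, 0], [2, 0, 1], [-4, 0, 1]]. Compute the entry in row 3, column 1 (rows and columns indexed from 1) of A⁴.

80

Characteristic polynomial: t^3 + 2t^2 - 3t = t(t - 1)(t + 3), so the eigenvalues are -3, 0, 1.
t=-3: eigenvector (1, -1, 1).
t=1: eigenvector (0, 1, 1).
t=0: eigenvector (0, -1, 0).
P = [[1, 0, 0], [-1, 1, -1], [1, 1, 0]], D = diag(-3, 1, 0), P⁻¹ = [[1, 0, 0], [-1, 0, 1], [-2, -1, 1]].
A⁴ = P·diag(81, 1, 0)·P⁻¹ = [[81, 0, 0], [-82, 0, 1], [80, 0, 1]].
The requested entry is 80.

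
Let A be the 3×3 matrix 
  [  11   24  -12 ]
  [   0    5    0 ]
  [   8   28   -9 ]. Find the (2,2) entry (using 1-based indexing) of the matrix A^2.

Characteristic polynomial: λ^3 - 7λ^2 + 7λ + 15 = (λ - 5)(λ - 3)(λ + 1), so the eigenvalues are -1, 3, 5.
λ=3: eigenvector (3, 0, 2).
λ=-1: eigenvector (1, 0, 1).
λ=5: eigenvector (0, 1, 2).
P = [[3, 1, 0], [0, 0, 1], [2, 1, 2]], D = diag(3, -1, 5), P⁻¹ = [[1, 2, -1], [-2, -6, 3], [0, 1, 0]].
A² = P·diag(9, 1, 25)·P⁻¹ = [[25, 48, -24], [0, 25, 0], [16, 80, -15]].
The requested entry is 25.

25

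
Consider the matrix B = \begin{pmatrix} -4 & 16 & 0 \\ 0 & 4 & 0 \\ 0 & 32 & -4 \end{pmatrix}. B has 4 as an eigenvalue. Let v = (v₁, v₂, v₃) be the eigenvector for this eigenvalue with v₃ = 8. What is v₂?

B − 4I = [[-8, 16, 0], [0, 0, 0], [0, 32, -8]].
Solving (B − 4I)v = 0 gives the eigenspace spanned by (4, 2, 8).
With v₃ = 8, v = (4, 2, 8), so v₂ = 2.

2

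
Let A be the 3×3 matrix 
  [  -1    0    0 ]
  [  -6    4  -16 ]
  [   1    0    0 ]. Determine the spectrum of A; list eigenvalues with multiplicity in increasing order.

-1, 0, 4

Characteristic polynomial: p(λ) = λ^3 - 3λ^2 - 4λ = λ(λ - 4)(λ + 1).
Roots (with multiplicity): -1, 0, 4.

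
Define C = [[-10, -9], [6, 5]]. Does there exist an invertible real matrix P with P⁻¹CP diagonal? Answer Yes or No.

Characteristic polynomial: p(t) = t^2 + 5t + 4 = (t + 1)(t + 4).
All 2 eigenvalues are distinct, so C is diagonalizable.

Yes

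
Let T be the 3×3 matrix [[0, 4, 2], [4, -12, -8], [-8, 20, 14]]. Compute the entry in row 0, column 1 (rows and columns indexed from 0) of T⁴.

-32

Characteristic polynomial: r^3 - 2r^2 - 8r = r(r - 4)(r + 2), so the eigenvalues are -2, 0, 4.
r=0: eigenvector (1, -1, 2).
r=4: eigenvector (0, 1, -2).
r=-2: eigenvector (-1, 2, -3).
P = [[1, 0, -1], [-1, 1, 2], [2, -2, -3]], D = diag(0, 4, -2), P⁻¹ = [[1, 2, 1], [1, -1, -1], [0, 2, 1]].
T⁴ = P·diag(0, 256, 16)·P⁻¹ = [[0, -32, -16], [256, -192, -224], [-512, 416, 464]].
The requested entry is -32.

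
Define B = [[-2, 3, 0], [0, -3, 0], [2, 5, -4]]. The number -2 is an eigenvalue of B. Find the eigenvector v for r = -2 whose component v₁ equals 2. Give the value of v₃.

2

B + 2I = [[0, 3, 0], [0, -1, 0], [2, 5, -2]].
Solving (B + 2I)v = 0 gives the eigenspace spanned by (2, 0, 2).
With v₁ = 2, v = (2, 0, 2), so v₃ = 2.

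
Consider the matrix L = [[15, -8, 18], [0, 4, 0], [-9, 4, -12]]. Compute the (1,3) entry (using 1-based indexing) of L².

54

Characteristic polynomial: λ^3 - 7λ^2 - 6λ + 72 = (λ - 6)(λ - 4)(λ + 3), so the eigenvalues are -3, 4, 6.
λ=4: eigenvector (4, 1, -2).
λ=6: eigenvector (2, 0, -1).
λ=-3: eigenvector (-1, 0, 1).
P = [[4, 2, -1], [1, 0, 0], [-2, -1, 1]], D = diag(4, 6, -3), P⁻¹ = [[0, 1, 0], [1, -2, 1], [1, 0, 2]].
L² = P·diag(16, 36, 9)·P⁻¹ = [[63, -80, 54], [0, 16, 0], [-27, 40, -18]].
The requested entry is 54.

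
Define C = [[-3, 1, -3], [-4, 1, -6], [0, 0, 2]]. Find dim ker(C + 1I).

C + 1I = [[-2, 1, -3], [-4, 2, -6], [0, 0, 3]].
This matrix has rank 2, so its null space has dimension 3 − 2 = 1.

1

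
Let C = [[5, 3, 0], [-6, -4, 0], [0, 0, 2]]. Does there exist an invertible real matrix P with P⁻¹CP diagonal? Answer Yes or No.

Characteristic polynomial: p(λ) = λ^3 - 3λ^2 + 4 = (λ - 2)^2(λ + 1).
λ = 2 has algebraic multiplicity 2; rank(C − 2I) = 1, so geometric multiplicity = 2.
Every eigenvalue has geometric = algebraic multiplicity, so C is diagonalizable.

Yes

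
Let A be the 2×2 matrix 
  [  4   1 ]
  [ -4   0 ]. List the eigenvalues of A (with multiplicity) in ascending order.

Characteristic polynomial: p(μ) = μ^2 - 4μ + 4 = (μ - 2)^2.
Roots (with multiplicity): 2, 2.

2, 2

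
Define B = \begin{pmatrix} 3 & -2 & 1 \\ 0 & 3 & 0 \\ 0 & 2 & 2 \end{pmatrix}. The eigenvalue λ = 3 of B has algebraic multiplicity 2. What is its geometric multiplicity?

2

B − 3I = [[0, -2, 1], [0, 0, 0], [0, 2, -1]].
This matrix has rank 1, so its null space has dimension 3 − 1 = 2.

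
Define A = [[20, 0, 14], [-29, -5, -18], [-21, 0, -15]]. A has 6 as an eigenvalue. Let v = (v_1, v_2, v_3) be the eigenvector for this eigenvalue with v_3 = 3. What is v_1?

A − 6I = [[14, 0, 14], [-29, -11, -18], [-21, 0, -21]].
Solving (A − 6I)v = 0 gives the eigenspace spanned by (-3, 3, 3).
With v_3 = 3, v = (-3, 3, 3), so v_1 = -3.

-3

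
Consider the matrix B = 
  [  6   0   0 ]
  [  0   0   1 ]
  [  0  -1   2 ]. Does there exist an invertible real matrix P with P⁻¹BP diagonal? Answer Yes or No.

Characteristic polynomial: p(s) = s^3 - 8s^2 + 13s - 6 = (s - 6)(s - 1)^2.
s = 1 has algebraic multiplicity 2; rank(B − 1I) = 2, so geometric multiplicity = 1.
Geometric multiplicity < algebraic multiplicity, so B is not diagonalizable.

No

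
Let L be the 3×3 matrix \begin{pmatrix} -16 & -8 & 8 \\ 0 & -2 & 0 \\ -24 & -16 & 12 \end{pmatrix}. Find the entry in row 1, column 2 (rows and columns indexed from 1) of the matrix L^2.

Characteristic polynomial: s^3 + 6s^2 + 8s = s(s + 2)(s + 4), so the eigenvalues are -4, -2, 0.
s=-2: eigenvector (4, 1, 8).
s=0: eigenvector (1, 0, 2).
s=-4: eigenvector (-2, 0, -3).
P = [[4, 1, -2], [1, 0, 0], [8, 2, -3]], D = diag(-2, 0, -4), P⁻¹ = [[0, 1, 0], [-3, -4, 2], [-2, 0, 1]].
L² = P·diag(4, 0, 16)·P⁻¹ = [[64, 16, -32], [0, 4, 0], [96, 32, -48]].
The requested entry is 16.

16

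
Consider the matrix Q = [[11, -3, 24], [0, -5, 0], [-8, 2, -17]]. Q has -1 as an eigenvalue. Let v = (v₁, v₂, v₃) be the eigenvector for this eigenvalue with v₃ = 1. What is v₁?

-2

Q + 1I = [[12, -3, 24], [0, -4, 0], [-8, 2, -16]].
Solving (Q + 1I)v = 0 gives the eigenspace spanned by (-2, 0, 1).
With v₃ = 1, v = (-2, 0, 1), so v₁ = -2.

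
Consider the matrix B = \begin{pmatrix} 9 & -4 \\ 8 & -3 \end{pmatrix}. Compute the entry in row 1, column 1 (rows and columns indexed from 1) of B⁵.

6249

Characteristic polynomial: λ^2 - 6λ + 5 = (λ - 5)(λ - 1), so the eigenvalues are 1, 5.
λ=5: eigenvector (1, 1).
λ=1: eigenvector (-1, -2).
P = [[1, -1], [1, -2]], D = diag(5, 1), P⁻¹ = [[2, -1], [1, -1]].
B⁵ = P·diag(3125, 1)·P⁻¹ = [[6249, -3124], [6248, -3123]].
The requested entry is 6249.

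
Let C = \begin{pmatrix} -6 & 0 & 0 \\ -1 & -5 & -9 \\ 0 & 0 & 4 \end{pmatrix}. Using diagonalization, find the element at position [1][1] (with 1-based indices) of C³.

-216

Characteristic polynomial: t^3 + 7t^2 - 14t - 120 = (t - 4)(t + 5)(t + 6), so the eigenvalues are -6, -5, 4.
t=-6: eigenvector (1, 1, 0).
t=-5: eigenvector (0, 1, 0).
t=4: eigenvector (0, -1, 1).
P = [[1, 0, 0], [1, 1, -1], [0, 0, 1]], D = diag(-6, -5, 4), P⁻¹ = [[1, 0, 0], [-1, 1, 1], [0, 0, 1]].
C³ = P·diag(-216, -125, 64)·P⁻¹ = [[-216, 0, 0], [-91, -125, -189], [0, 0, 64]].
The requested entry is -216.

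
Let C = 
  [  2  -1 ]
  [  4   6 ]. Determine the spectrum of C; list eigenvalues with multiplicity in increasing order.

Characteristic polynomial: p(r) = r^2 - 8r + 16 = (r - 4)^2.
Roots (with multiplicity): 4, 4.

4, 4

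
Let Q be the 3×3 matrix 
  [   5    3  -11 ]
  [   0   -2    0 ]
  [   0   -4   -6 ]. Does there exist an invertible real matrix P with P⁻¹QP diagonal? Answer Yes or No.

Characteristic polynomial: p(s) = s^3 + 3s^2 - 28s - 60 = (s - 5)(s + 2)(s + 6).
All 3 eigenvalues are distinct, so Q is diagonalizable.

Yes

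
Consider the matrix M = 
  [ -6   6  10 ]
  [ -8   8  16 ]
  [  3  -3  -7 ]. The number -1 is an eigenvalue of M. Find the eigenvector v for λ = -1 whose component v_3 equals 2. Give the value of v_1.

M + 1I = [[-5, 6, 10], [-8, 9, 16], [3, -3, -6]].
Solving (M + 1I)v = 0 gives the eigenspace spanned by (4, 0, 2).
With v_3 = 2, v = (4, 0, 2), so v_1 = 4.

4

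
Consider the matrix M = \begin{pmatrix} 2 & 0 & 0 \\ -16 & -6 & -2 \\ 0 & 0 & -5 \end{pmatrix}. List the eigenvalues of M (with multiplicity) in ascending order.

Characteristic polynomial: p(r) = r^3 + 9r^2 + 8r - 60 = (r - 2)(r + 5)(r + 6).
Roots (with multiplicity): -6, -5, 2.

-6, -5, 2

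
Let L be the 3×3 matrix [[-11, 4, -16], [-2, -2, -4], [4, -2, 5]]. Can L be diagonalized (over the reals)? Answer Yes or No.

Yes

Characteristic polynomial: p(s) = s^3 + 8s^2 + 21s + 18 = (s + 2)(s + 3)^2.
s = -3 has algebraic multiplicity 2; rank(L + 3I) = 1, so geometric multiplicity = 2.
Every eigenvalue has geometric = algebraic multiplicity, so L is diagonalizable.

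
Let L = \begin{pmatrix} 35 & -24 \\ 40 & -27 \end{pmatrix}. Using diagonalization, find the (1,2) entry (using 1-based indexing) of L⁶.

-178752

Characteristic polynomial: μ^2 - 8μ + 15 = (μ - 5)(μ - 3), so the eigenvalues are 3, 5.
μ=3: eigenvector (3, 4).
μ=5: eigenvector (4, 5).
P = [[3, 4], [4, 5]], D = diag(3, 5), P⁻¹ = [[-5, 4], [4, -3]].
L⁶ = P·diag(729, 15625)·P⁻¹ = [[239065, -178752], [297920, -222711]].
The requested entry is -178752.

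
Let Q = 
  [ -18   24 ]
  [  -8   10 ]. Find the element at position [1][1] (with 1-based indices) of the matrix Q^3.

-840

Characteristic polynomial: μ^2 + 8μ + 12 = (μ + 2)(μ + 6), so the eigenvalues are -6, -2.
μ=-2: eigenvector (-3, -2).
μ=-6: eigenvector (2, 1).
P = [[-3, 2], [-2, 1]], D = diag(-2, -6), P⁻¹ = [[1, -2], [2, -3]].
Q³ = P·diag(-8, -216)·P⁻¹ = [[-840, 1248], [-416, 616]].
The requested entry is -840.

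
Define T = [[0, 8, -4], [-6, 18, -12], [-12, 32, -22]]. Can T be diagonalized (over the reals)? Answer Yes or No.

Characteristic polynomial: p(λ) = λ^3 + 4λ^2 - 12λ = λ(λ - 2)(λ + 6).
All 3 eigenvalues are distinct, so T is diagonalizable.

Yes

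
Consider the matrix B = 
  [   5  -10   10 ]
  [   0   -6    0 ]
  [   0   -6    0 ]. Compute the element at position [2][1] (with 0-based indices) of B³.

Characteristic polynomial: λ^3 + λ^2 - 30λ = λ(λ - 5)(λ + 6), so the eigenvalues are -6, 0, 5.
λ=-6: eigenvector (0, 1, 1).
λ=5: eigenvector (1, 0, 0).
λ=0: eigenvector (-2, 0, 1).
P = [[0, 1, -2], [1, 0, 0], [1, 0, 1]], D = diag(-6, 5, 0), P⁻¹ = [[0, 1, 0], [1, -2, 2], [0, -1, 1]].
B³ = P·diag(-216, 125, 0)·P⁻¹ = [[125, -250, 250], [0, -216, 0], [0, -216, 0]].
The requested entry is -216.

-216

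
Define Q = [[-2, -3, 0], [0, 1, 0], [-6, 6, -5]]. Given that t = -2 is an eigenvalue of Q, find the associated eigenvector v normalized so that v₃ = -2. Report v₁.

Q + 2I = [[0, -3, 0], [0, 3, 0], [-6, 6, -3]].
Solving (Q + 2I)v = 0 gives the eigenspace spanned by (1, 0, -2).
With v₃ = -2, v = (1, 0, -2), so v₁ = 1.

1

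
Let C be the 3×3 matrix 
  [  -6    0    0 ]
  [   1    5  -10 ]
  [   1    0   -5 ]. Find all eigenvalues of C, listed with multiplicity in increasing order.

Characteristic polynomial: p(λ) = λ^3 + 6λ^2 - 25λ - 150 = (λ - 5)(λ + 5)(λ + 6).
Roots (with multiplicity): -6, -5, 5.

-6, -5, 5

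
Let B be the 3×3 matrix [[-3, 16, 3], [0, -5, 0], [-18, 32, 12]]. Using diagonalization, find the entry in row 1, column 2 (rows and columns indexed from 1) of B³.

Characteristic polynomial: s^3 - 4s^2 - 27s + 90 = (s - 6)(s - 3)(s + 5), so the eigenvalues are -5, 3, 6.
s=3: eigenvector (1, 0, 2).
s=-5: eigenvector (-2, 1, -4).
s=6: eigenvector (1, 0, 3).
P = [[1, -2, 1], [0, 1, 0], [2, -4, 3]], D = diag(3, -5, 6), P⁻¹ = [[3, 2, -1], [0, 1, 0], [-2, 0, 1]].
B³ = P·diag(27, -125, 216)·P⁻¹ = [[-351, 304, 189], [0, -125, 0], [-1134, 608, 594]].
The requested entry is 304.

304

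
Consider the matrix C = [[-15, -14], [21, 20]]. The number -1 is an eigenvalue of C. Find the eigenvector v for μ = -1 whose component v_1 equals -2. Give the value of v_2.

C + 1I = [[-14, -14], [21, 21]].
Solving (C + 1I)v = 0 gives the eigenspace spanned by (-2, 2).
With v_1 = -2, v = (-2, 2), so v_2 = 2.

2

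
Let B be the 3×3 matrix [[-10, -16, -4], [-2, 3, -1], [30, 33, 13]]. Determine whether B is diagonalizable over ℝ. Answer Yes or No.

No

Characteristic polynomial: p(t) = t^3 - 6t^2 + 32 = (t - 4)^2(t + 2).
t = 4 has algebraic multiplicity 2; rank(B − 4I) = 2, so geometric multiplicity = 1.
Geometric multiplicity < algebraic multiplicity, so B is not diagonalizable.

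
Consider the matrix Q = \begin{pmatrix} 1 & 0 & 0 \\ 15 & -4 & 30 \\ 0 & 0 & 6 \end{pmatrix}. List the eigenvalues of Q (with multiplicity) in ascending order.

Characteristic polynomial: p(s) = s^3 - 3s^2 - 22s + 24 = (s - 6)(s - 1)(s + 4).
Roots (with multiplicity): -4, 1, 6.

-4, 1, 6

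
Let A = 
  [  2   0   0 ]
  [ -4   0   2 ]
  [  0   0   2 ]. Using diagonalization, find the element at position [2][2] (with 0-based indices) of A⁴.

Characteristic polynomial: t^3 - 4t^2 + 4t = t(t - 2)^2, so the eigenvalues are 0, 2, 2.
t=2: eigenvector (1, 0, 2).
t=0: eigenvector (0, 1, 0).
t=2: eigenvector (-2, 1, -3).
P = [[1, 0, -2], [0, 1, 1], [2, 0, -3]], D = diag(2, 0, 2), P⁻¹ = [[-3, 0, 2], [2, 1, -1], [-2, 0, 1]].
A⁴ = P·diag(16, 0, 16)·P⁻¹ = [[16, 0, 0], [-32, 0, 16], [0, 0, 16]].
The requested entry is 16.

16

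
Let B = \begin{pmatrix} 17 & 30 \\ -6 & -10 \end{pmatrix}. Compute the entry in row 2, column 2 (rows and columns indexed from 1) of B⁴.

Characteristic polynomial: λ^2 - 7λ + 10 = (λ - 5)(λ - 2), so the eigenvalues are 2, 5.
λ=5: eigenvector (5, -2).
λ=2: eigenvector (-2, 1).
P = [[5, -2], [-2, 1]], D = diag(5, 2), P⁻¹ = [[1, 2], [2, 5]].
B⁴ = P·diag(625, 16)·P⁻¹ = [[3061, 6090], [-1218, -2420]].
The requested entry is -2420.

-2420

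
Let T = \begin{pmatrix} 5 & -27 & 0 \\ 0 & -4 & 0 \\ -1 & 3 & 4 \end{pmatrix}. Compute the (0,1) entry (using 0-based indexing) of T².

-27

Characteristic polynomial: r^3 - 5r^2 - 16r + 80 = (r - 5)(r - 4)(r + 4), so the eigenvalues are -4, 4, 5.
r=5: eigenvector (1, 0, -1).
r=-4: eigenvector (3, 1, 0).
r=4: eigenvector (0, 0, 1).
P = [[1, 3, 0], [0, 1, 0], [-1, 0, 1]], D = diag(5, -4, 4), P⁻¹ = [[1, -3, 0], [0, 1, 0], [1, -3, 1]].
T² = P·diag(25, 16, 16)·P⁻¹ = [[25, -27, 0], [0, 16, 0], [-9, 27, 16]].
The requested entry is -27.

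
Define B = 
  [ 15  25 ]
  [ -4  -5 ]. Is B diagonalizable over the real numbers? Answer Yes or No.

No

Characteristic polynomial: p(μ) = μ^2 - 10μ + 25 = (μ - 5)^2.
μ = 5 has algebraic multiplicity 2; rank(B − 5I) = 1, so geometric multiplicity = 1.
Geometric multiplicity < algebraic multiplicity, so B is not diagonalizable.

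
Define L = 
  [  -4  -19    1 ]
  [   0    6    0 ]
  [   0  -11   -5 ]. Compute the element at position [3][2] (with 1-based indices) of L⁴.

-671

Characteristic polynomial: λ^3 + 3λ^2 - 34λ - 120 = (λ - 6)(λ + 4)(λ + 5), so the eigenvalues are -5, -4, 6.
λ=-4: eigenvector (1, 0, 0).
λ=6: eigenvector (-2, 1, -1).
λ=-5: eigenvector (-1, 0, 1).
P = [[1, -2, -1], [0, 1, 0], [0, -1, 1]], D = diag(-4, 6, -5), P⁻¹ = [[1, 3, 1], [0, 1, 0], [0, 1, 1]].
L⁴ = P·diag(256, 1296, 625)·P⁻¹ = [[256, -2449, -369], [0, 1296, 0], [0, -671, 625]].
The requested entry is -671.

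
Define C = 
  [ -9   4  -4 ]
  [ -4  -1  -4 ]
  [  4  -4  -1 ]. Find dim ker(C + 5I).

C + 5I = [[-4, 4, -4], [-4, 4, -4], [4, -4, 4]].
This matrix has rank 1, so its null space has dimension 3 − 1 = 2.

2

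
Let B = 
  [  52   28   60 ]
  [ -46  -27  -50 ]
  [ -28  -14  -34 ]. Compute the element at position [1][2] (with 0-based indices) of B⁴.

11930

Characteristic polynomial: r^3 + 9r^2 + 14r - 24 = (r - 1)(r + 4)(r + 6), so the eigenvalues are -6, -4, 1.
r=-6: eigenvector (-2, 2, 1).
r=1: eigenvector (4, -3, -2).
r=-4: eigenvector (1, -2, 0).
P = [[-2, 4, 1], [2, -3, -2], [1, -2, 0]], D = diag(-6, 1, -4), P⁻¹ = [[4, 2, 5], [2, 1, 2], [1, 0, 2]].
B⁴ = P·diag(1296, 1, 256)·P⁻¹ = [[-10104, -5180, -12440], [9850, 5181, 11930], [5180, 2590, 6476]].
The requested entry is 11930.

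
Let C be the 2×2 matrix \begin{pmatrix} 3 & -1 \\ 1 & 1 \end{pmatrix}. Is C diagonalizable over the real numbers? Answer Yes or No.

Characteristic polynomial: p(t) = t^2 - 4t + 4 = (t - 2)^2.
t = 2 has algebraic multiplicity 2; rank(C − 2I) = 1, so geometric multiplicity = 1.
Geometric multiplicity < algebraic multiplicity, so C is not diagonalizable.

No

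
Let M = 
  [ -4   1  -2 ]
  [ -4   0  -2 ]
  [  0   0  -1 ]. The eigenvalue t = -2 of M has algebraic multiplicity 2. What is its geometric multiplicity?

M + 2I = [[-2, 1, -2], [-4, 2, -2], [0, 0, 1]].
This matrix has rank 2, so its null space has dimension 3 − 2 = 1.

1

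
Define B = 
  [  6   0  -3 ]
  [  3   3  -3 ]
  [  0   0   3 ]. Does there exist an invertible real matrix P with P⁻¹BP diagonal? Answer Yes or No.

Characteristic polynomial: p(t) = t^3 - 12t^2 + 45t - 54 = (t - 6)(t - 3)^2.
t = 3 has algebraic multiplicity 2; rank(B − 3I) = 1, so geometric multiplicity = 2.
Every eigenvalue has geometric = algebraic multiplicity, so B is diagonalizable.

Yes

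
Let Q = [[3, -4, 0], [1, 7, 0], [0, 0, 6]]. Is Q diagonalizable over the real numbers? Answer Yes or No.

Characteristic polynomial: p(t) = t^3 - 16t^2 + 85t - 150 = (t - 6)(t - 5)^2.
t = 5 has algebraic multiplicity 2; rank(Q − 5I) = 2, so geometric multiplicity = 1.
Geometric multiplicity < algebraic multiplicity, so Q is not diagonalizable.

No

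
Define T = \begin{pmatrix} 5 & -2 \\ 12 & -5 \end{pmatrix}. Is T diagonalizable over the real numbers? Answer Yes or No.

Yes

Characteristic polynomial: p(λ) = λ^2 - 1 = (λ - 1)(λ + 1).
All 2 eigenvalues are distinct, so T is diagonalizable.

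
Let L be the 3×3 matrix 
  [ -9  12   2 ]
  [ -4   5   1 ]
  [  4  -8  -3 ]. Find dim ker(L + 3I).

L + 3I = [[-6, 12, 2], [-4, 8, 1], [4, -8, 0]].
This matrix has rank 2, so its null space has dimension 3 − 2 = 1.

1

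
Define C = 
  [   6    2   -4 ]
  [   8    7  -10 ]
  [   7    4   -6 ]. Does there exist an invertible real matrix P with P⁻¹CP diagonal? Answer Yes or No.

No

Characteristic polynomial: p(λ) = λ^3 - 7λ^2 + 16λ - 12 = (λ - 3)(λ - 2)^2.
λ = 2 has algebraic multiplicity 2; rank(C − 2I) = 2, so geometric multiplicity = 1.
Geometric multiplicity < algebraic multiplicity, so C is not diagonalizable.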